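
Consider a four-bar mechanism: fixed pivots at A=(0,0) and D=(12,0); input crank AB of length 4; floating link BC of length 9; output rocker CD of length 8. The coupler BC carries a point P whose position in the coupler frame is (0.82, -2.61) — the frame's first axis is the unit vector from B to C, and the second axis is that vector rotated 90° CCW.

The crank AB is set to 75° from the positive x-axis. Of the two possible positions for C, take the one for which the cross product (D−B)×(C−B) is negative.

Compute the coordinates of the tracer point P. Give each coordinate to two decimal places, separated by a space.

-0.91 1.94

A=(0,0), D=(12.00,0)
B = A + 4.00·(cos75°, sin75°) = (1.0353, 3.8637)
|BD| = 11.6255
circle(B,9.00) ∩ circle(D,8.00): a=6.5439, h=6.1788
  candidates: C₊=(9.2607,7.5164) cross=71.831; C₋=(5.1537,-4.1387) cross=-71.831
  mode - wants cross < 0 → take C=(5.1537,-4.1387) (cross=-71.831)
ex = (C−B)/|BC| = (0.4576,-0.8892); ey = (0.8892,0.4576)
P = B + 0.82·ex + -2.61·ey = (-0.9102,1.9402)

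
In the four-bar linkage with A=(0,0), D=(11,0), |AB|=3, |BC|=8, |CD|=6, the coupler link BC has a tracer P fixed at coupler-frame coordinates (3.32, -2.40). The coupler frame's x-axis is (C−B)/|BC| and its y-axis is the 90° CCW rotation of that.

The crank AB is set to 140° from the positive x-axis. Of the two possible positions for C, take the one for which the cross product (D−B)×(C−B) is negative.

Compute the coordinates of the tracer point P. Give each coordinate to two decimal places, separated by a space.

-0.14 -1.55

A=(0,0), D=(11.00,0)
B = A + 3.00·(cos140°, sin140°) = (-2.2981, 1.9284)
|BD| = 13.4372
circle(B,8.00) ∩ circle(D,6.00): a=7.7605, h=1.9429
  candidates: C₊=(5.6609,2.7374) cross=26.107; C₋=(5.1032,-1.1081) cross=-26.107
  mode - wants cross < 0 → take C=(5.1032,-1.1081) (cross=-26.107)
ex = (C−B)/|BC| = (0.9252,-0.3796); ey = (0.3796,0.9252)
P = B + 3.32·ex + -2.40·ey = (-0.1375,-1.5522)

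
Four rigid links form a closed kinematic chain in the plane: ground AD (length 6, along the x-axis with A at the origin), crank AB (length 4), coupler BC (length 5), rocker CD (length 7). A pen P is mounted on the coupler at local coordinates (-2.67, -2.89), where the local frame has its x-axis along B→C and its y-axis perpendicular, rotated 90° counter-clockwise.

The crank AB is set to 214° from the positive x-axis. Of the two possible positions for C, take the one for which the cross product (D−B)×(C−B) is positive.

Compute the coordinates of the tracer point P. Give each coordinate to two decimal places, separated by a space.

A=(0,0), D=(6.00,0)
B = A + 4.00·(cos214°, sin214°) = (-3.3162, -2.2368)
|BD| = 9.5809
circle(B,5.00) ∩ circle(D,7.00): a=3.5380, h=3.5331
  candidates: C₊=(-0.7008,2.0247) cross=33.850; C₋=(0.9489,-4.8463) cross=-33.850
  mode + wants cross > 0 → take C=(-0.7008,2.0247) (cross=33.850)
ex = (C−B)/|BC| = (0.5231,0.8523); ey = (-0.8523,0.5231)
P = B + -2.67·ex + -2.89·ey = (-2.2496,-6.0241)

-2.25 -6.02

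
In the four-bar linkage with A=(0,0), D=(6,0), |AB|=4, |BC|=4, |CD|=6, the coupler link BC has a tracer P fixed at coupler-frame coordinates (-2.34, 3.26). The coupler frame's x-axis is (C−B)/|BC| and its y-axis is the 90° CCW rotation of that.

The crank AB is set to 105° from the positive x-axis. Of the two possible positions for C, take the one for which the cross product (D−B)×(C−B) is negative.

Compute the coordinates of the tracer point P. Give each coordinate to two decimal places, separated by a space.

A=(0,0), D=(6.00,0)
B = A + 4.00·(cos105°, sin105°) = (-1.0353, 3.8637)
|BD| = 8.0264
circle(B,4.00) ∩ circle(D,6.00): a=2.7673, h=2.8882
  candidates: C₊=(2.7806,5.0632) cross=23.182; C₋=(-0.0000,-0.0000) cross=-23.182
  mode - wants cross < 0 → take C=(-0.0000,-0.0000) (cross=-23.182)
ex = (C−B)/|BC| = (0.2588,-0.9659); ey = (0.9659,0.2588)
P = B + -2.34·ex + 3.26·ey = (1.5080,6.9677)

1.51 6.97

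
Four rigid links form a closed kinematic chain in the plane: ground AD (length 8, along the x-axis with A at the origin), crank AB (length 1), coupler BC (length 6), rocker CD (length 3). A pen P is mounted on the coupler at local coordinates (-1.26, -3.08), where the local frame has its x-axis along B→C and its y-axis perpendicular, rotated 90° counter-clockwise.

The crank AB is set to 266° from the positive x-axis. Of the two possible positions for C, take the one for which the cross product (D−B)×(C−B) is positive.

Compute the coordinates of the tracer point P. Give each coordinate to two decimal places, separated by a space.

0.06 -4.32

A=(0,0), D=(8.00,0)
B = A + 1.00·(cos266°, sin266°) = (-0.0698, -0.9976)
|BD| = 8.1312
circle(B,6.00) ∩ circle(D,3.00): a=5.7259, h=1.7929
  candidates: C₊=(5.3929,1.4843) cross=14.578; C₋=(5.8328,-2.0744) cross=-14.578
  mode + wants cross > 0 → take C=(5.3929,1.4843) (cross=14.578)
ex = (C−B)/|BC| = (0.9104,0.4136); ey = (-0.4136,0.9104)
P = B + -1.26·ex + -3.08·ey = (0.0571,-4.3229)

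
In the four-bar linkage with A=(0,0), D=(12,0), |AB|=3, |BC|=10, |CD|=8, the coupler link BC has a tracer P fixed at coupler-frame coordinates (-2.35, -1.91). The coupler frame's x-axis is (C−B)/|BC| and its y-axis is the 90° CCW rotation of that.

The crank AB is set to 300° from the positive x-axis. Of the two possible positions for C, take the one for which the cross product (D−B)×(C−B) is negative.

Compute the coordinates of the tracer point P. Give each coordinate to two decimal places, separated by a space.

A=(0,0), D=(12.00,0)
B = A + 3.00·(cos300°, sin300°) = (1.5000, -2.5981)
|BD| = 10.8167
circle(B,10.00) ∩ circle(D,8.00): a=7.0724, h=7.0697
  candidates: C₊=(6.6673,5.9634) cross=76.471; C₋=(10.0635,-7.7621) cross=-76.471
  mode - wants cross < 0 → take C=(10.0635,-7.7621) (cross=-76.471)
ex = (C−B)/|BC| = (0.8563,-0.5164); ey = (0.5164,0.8563)
P = B + -2.35·ex + -1.91·ey = (-1.4987,-3.0202)

-1.50 -3.02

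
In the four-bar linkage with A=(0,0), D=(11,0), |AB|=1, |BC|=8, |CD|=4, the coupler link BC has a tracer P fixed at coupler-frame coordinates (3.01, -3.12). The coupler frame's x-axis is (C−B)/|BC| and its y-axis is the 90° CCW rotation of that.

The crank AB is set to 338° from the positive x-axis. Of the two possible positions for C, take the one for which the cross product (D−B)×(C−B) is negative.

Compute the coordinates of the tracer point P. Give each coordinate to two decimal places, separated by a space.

A=(0,0), D=(11.00,0)
B = A + 1.00·(cos338°, sin338°) = (0.9272, -0.3746)
|BD| = 10.0798
circle(B,8.00) ∩ circle(D,4.00): a=7.4209, h=2.9884
  candidates: C₊=(8.2319,2.8875) cross=30.122; C₋=(8.4540,-3.0851) cross=-30.122
  mode - wants cross < 0 → take C=(8.4540,-3.0851) (cross=-30.122)
ex = (C−B)/|BC| = (0.9409,-0.3388); ey = (0.3388,0.9409)
P = B + 3.01·ex + -3.12·ey = (2.7021,-4.3299)

2.70 -4.33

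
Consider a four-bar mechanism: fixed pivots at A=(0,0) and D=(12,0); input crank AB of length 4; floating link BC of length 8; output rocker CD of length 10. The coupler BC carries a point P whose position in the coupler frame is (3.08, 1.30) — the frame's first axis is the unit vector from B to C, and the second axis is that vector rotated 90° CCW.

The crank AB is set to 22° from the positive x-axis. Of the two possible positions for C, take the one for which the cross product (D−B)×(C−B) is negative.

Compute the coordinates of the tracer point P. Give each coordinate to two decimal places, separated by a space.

A=(0,0), D=(12.00,0)
B = A + 4.00·(cos22°, sin22°) = (3.7087, 1.4984)
|BD| = 8.4256
circle(B,8.00) ∩ circle(D,10.00): a=2.0764, h=7.7258
  candidates: C₊=(7.1261,8.7318) cross=65.095; C₋=(4.3781,-6.4735) cross=-65.095
  mode - wants cross < 0 → take C=(4.3781,-6.4735) (cross=-65.095)
ex = (C−B)/|BC| = (0.0837,-0.9965); ey = (0.9965,0.0837)
P = B + 3.08·ex + 1.30·ey = (5.2619,-1.4620)

5.26 -1.46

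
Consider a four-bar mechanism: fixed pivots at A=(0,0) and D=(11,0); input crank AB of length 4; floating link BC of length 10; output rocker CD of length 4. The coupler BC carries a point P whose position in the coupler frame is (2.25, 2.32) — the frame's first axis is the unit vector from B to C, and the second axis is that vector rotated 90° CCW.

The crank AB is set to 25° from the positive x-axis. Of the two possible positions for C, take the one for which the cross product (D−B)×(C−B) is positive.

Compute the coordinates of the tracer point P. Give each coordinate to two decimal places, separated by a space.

5.53 4.30

A=(0,0), D=(11.00,0)
B = A + 4.00·(cos25°, sin25°) = (3.6252, 1.6905)
|BD| = 7.5660
circle(B,10.00) ∩ circle(D,4.00): a=9.3341, h=3.5880
  candidates: C₊=(13.5251,3.1023) cross=27.147; C₋=(11.9217,-3.8924) cross=-27.147
  mode + wants cross > 0 → take C=(13.5251,3.1023) (cross=27.147)
ex = (C−B)/|BC| = (0.9900,0.1412); ey = (-0.1412,0.9900)
P = B + 2.25·ex + 2.32·ey = (5.5252,4.3049)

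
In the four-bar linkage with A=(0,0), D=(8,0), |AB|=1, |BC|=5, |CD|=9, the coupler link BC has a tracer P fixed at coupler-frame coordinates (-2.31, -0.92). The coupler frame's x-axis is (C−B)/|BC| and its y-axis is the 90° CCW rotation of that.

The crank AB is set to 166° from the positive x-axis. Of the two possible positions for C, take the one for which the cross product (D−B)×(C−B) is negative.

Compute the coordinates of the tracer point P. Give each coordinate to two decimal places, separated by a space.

-2.43 2.25

A=(0,0), D=(8.00,0)
B = A + 1.00·(cos166°, sin166°) = (-0.9703, 0.2419)
|BD| = 8.9736
circle(B,5.00) ∩ circle(D,9.00): a=1.3665, h=4.8096
  candidates: C₊=(0.5254,5.0130) cross=43.160; C₋=(0.2660,-4.6028) cross=-43.160
  mode - wants cross < 0 → take C=(0.2660,-4.6028) (cross=-43.160)
ex = (C−B)/|BC| = (0.2473,-0.9689); ey = (0.9689,0.2473)
P = B + -2.31·ex + -0.92·ey = (-2.4329,2.2527)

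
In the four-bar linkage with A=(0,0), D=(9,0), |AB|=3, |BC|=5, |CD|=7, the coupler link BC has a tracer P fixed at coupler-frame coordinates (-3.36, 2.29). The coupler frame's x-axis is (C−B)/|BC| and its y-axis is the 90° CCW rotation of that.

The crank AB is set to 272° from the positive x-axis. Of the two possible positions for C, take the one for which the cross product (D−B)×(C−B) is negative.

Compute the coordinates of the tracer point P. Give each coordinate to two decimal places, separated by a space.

A=(0,0), D=(9.00,0)
B = A + 3.00·(cos272°, sin272°) = (0.1047, -2.9982)
|BD| = 9.3870
circle(B,5.00) ∩ circle(D,7.00): a=3.4151, h=3.6520
  candidates: C₊=(2.1745,1.5533) cross=34.281; C₋=(4.5074,-5.3681) cross=-34.281
  mode - wants cross < 0 → take C=(4.5074,-5.3681) (cross=-34.281)
ex = (C−B)/|BC| = (0.8805,-0.4740); ey = (0.4740,0.8805)
P = B + -3.36·ex + 2.29·ey = (-1.7685,0.6108)

-1.77 0.61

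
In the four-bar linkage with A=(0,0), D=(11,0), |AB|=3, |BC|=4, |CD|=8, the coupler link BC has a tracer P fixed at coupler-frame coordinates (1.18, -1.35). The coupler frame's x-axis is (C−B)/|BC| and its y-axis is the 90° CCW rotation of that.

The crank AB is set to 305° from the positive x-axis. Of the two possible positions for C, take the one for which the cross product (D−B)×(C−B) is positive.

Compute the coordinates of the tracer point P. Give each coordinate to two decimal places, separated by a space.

A=(0,0), D=(11.00,0)
B = A + 3.00·(cos305°, sin305°) = (1.7207, -2.4575)
|BD| = 9.5992
circle(B,4.00) ∩ circle(D,8.00): a=2.2994, h=3.2731
  candidates: C₊=(3.1055,1.2952) cross=31.419; C₋=(4.7814,-5.0328) cross=-31.419
  mode + wants cross > 0 → take C=(3.1055,1.2952) (cross=31.419)
ex = (C−B)/|BC| = (0.3462,0.9382); ey = (-0.9382,0.3462)
P = B + 1.18·ex + -1.35·ey = (3.3958,-1.8178)

3.40 -1.82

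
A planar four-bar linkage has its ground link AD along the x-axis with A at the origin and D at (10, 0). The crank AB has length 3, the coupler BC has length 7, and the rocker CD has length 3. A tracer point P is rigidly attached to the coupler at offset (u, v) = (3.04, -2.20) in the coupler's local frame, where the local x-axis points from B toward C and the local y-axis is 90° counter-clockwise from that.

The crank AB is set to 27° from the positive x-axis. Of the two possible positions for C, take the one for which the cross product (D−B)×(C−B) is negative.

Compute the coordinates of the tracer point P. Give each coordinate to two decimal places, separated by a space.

A=(0,0), D=(10.00,0)
B = A + 3.00·(cos27°, sin27°) = (2.6730, 1.3620)
|BD| = 7.4525
circle(B,7.00) ∩ circle(D,3.00): a=6.4099, h=2.8130
  candidates: C₊=(9.4891,2.9562) cross=20.964; C₋=(8.4609,-2.5751) cross=-20.964
  mode - wants cross < 0 → take C=(8.4609,-2.5751) (cross=-20.964)
ex = (C−B)/|BC| = (0.8268,-0.5624); ey = (0.5624,0.8268)
P = B + 3.04·ex + -2.20·ey = (3.9492,-2.1669)

3.95 -2.17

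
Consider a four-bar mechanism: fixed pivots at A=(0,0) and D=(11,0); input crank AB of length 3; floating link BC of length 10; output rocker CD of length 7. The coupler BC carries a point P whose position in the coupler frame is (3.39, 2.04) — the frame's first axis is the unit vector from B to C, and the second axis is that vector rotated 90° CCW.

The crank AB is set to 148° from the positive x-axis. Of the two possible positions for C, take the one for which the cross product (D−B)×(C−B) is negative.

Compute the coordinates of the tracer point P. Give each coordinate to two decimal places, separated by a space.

A=(0,0), D=(11.00,0)
B = A + 3.00·(cos148°, sin148°) = (-2.5441, 1.5898)
|BD| = 13.6371
circle(B,10.00) ∩ circle(D,7.00): a=8.6885, h=4.9508
  candidates: C₊=(6.6622,5.4940) cross=67.515; C₋=(5.5079,-4.3402) cross=-67.515
  mode - wants cross < 0 → take C=(5.5079,-4.3402) (cross=-67.515)
ex = (C−B)/|BC| = (0.8052,-0.5930); ey = (0.5930,0.8052)
P = B + 3.39·ex + 2.04·ey = (1.3952,1.2221)

1.40 1.22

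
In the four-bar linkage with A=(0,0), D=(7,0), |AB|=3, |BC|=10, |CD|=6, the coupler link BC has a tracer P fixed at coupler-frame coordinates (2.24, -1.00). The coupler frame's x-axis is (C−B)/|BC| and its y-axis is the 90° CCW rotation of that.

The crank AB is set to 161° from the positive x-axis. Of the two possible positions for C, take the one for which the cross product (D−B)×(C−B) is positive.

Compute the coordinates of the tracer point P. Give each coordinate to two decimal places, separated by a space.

-0.39 1.21

A=(0,0), D=(7.00,0)
B = A + 3.00·(cos161°, sin161°) = (-2.8366, 0.9767)
|BD| = 9.8849
circle(B,10.00) ∩ circle(D,6.00): a=8.1797, h=5.7526
  candidates: C₊=(5.8715,5.8929) cross=56.864; C₋=(4.7347,-5.5559) cross=-56.864
  mode + wants cross > 0 → take C=(5.8715,5.8929) (cross=56.864)
ex = (C−B)/|BC| = (0.8708,0.4916); ey = (-0.4916,0.8708)
P = B + 2.24·ex + -1.00·ey = (-0.3943,1.2071)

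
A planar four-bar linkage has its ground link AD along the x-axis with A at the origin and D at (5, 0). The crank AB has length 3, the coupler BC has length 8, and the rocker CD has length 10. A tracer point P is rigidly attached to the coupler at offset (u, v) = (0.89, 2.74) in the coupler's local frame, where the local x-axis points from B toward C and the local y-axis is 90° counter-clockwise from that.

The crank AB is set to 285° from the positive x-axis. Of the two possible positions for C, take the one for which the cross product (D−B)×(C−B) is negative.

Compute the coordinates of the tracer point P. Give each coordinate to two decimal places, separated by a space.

3.62 -2.42

A=(0,0), D=(5.00,0)
B = A + 3.00·(cos285°, sin285°) = (0.7765, -2.8978)
|BD| = 5.1221
circle(B,8.00) ∩ circle(D,10.00): a=-0.9532, h=7.9430
  candidates: C₊=(-4.5032,3.1126) cross=40.685; C₋=(4.4842,-9.9867) cross=-40.685
  mode - wants cross < 0 → take C=(4.4842,-9.9867) (cross=-40.685)
ex = (C−B)/|BC| = (0.4635,-0.8861); ey = (0.8861,0.4635)
P = B + 0.89·ex + 2.74·ey = (3.6169,-2.4165)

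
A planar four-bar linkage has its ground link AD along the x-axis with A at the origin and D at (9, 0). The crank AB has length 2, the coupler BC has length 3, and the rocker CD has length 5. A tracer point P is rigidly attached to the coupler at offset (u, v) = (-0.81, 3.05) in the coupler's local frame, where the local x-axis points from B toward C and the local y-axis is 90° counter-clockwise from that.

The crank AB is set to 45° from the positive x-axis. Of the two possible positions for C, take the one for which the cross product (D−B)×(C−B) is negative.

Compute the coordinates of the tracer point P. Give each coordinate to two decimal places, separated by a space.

2.26 4.45

A=(0,0), D=(9.00,0)
B = A + 2.00·(cos45°, sin45°) = (1.4142, 1.4142)
|BD| = 7.7165
circle(B,3.00) ∩ circle(D,5.00): a=2.8215, h=1.0194
  candidates: C₊=(4.3747,1.8992) cross=7.866; C₋=(4.0011,-0.1050) cross=-7.866
  mode - wants cross < 0 → take C=(4.0011,-0.1050) (cross=-7.866)
ex = (C−B)/|BC| = (0.8623,-0.5064); ey = (0.5064,0.8623)
P = B + -0.81·ex + 3.05·ey = (2.2603,4.4544)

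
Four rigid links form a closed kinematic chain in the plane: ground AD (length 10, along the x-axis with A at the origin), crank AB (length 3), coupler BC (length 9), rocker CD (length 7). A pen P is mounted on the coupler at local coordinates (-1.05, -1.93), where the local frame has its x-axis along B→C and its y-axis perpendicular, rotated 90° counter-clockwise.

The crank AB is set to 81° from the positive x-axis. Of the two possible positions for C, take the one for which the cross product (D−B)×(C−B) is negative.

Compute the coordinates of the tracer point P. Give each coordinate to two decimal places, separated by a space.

-1.73 2.91

A=(0,0), D=(10.00,0)
B = A + 3.00·(cos81°, sin81°) = (0.4693, 2.9631)
|BD| = 9.9807
circle(B,9.00) ∩ circle(D,7.00): a=6.5934, h=6.1259
  candidates: C₊=(8.5841,6.8553) cross=61.141; C₋=(4.9468,-4.8441) cross=-61.141
  mode - wants cross < 0 → take C=(4.9468,-4.8441) (cross=-61.141)
ex = (C−B)/|BC| = (0.4975,-0.8675); ey = (0.8675,0.4975)
P = B + -1.05·ex + -1.93·ey = (-1.7273,2.9137)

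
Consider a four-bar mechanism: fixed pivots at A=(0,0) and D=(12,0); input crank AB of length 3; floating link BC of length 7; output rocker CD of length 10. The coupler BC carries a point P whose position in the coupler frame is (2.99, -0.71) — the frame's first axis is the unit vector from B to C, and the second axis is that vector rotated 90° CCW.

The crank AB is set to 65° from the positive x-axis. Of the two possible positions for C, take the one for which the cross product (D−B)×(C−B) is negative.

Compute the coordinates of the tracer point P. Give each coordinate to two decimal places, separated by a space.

1.26 -0.35

A=(0,0), D=(12.00,0)
B = A + 3.00·(cos65°, sin65°) = (1.2679, 2.7189)
|BD| = 11.0712
circle(B,7.00) ∩ circle(D,10.00): a=3.2323, h=6.2090
  candidates: C₊=(5.9260,7.9440) cross=68.741; C₋=(2.8763,-4.0938) cross=-68.741
  mode - wants cross < 0 → take C=(2.8763,-4.0938) (cross=-68.741)
ex = (C−B)/|BC| = (0.2298,-0.9732); ey = (0.9732,0.2298)
P = B + 2.99·ex + -0.71·ey = (1.2639,-0.3542)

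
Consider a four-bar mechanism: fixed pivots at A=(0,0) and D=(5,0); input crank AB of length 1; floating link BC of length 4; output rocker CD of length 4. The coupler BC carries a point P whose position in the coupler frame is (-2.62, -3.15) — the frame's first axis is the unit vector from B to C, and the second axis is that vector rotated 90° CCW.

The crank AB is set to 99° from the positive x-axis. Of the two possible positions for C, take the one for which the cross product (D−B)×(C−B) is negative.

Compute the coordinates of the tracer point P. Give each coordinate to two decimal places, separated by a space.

-4.20 1.67

A=(0,0), D=(5.00,0)
B = A + 1.00·(cos99°, sin99°) = (-0.1564, 0.9877)
|BD| = 5.2502
circle(B,4.00) ∩ circle(D,4.00): a=2.6251, h=3.0181
  candidates: C₊=(2.9896,3.4581) cross=15.846; C₋=(1.8540,-2.4704) cross=-15.846
  mode - wants cross < 0 → take C=(1.8540,-2.4704) (cross=-15.846)
ex = (C−B)/|BC| = (0.5026,-0.8645); ey = (0.8645,0.5026)
P = B + -2.62·ex + -3.15·ey = (-4.1965,1.6695)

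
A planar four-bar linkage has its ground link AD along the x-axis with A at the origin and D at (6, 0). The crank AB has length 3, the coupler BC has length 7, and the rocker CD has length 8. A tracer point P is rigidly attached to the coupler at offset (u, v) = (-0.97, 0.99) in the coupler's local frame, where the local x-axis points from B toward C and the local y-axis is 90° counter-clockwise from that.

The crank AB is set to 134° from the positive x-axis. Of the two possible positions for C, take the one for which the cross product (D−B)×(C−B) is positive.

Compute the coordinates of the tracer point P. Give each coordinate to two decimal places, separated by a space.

-3.47 2.12

A=(0,0), D=(6.00,0)
B = A + 3.00·(cos134°, sin134°) = (-2.0840, 2.1580)
|BD| = 8.3671
circle(B,7.00) ∩ circle(D,8.00): a=3.2872, h=6.1802
  candidates: C₊=(2.6859,7.2813) cross=51.710; C₋=(-0.5020,-4.6609) cross=-51.710
  mode + wants cross > 0 → take C=(2.6859,7.2813) (cross=51.710)
ex = (C−B)/|BC| = (0.6814,0.7319); ey = (-0.7319,0.6814)
P = B + -0.97·ex + 0.99·ey = (-3.4695,2.1227)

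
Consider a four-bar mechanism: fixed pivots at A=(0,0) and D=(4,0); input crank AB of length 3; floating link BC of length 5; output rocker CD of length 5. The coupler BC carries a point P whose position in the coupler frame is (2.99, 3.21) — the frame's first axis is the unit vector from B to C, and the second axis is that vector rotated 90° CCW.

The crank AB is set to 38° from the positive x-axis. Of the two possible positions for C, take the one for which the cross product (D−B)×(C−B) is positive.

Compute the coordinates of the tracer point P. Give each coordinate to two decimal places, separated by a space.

3.55 6.07

A=(0,0), D=(4.00,0)
B = A + 3.00·(cos38°, sin38°) = (2.3640, 1.8470)
|BD| = 2.4673
circle(B,5.00) ∩ circle(D,5.00): a=1.2337, h=4.8454
  candidates: C₊=(6.8092,4.1362) cross=11.955; C₋=(-0.4451,-2.2893) cross=-11.955
  mode + wants cross > 0 → take C=(6.8092,4.1362) (cross=11.955)
ex = (C−B)/|BC| = (0.8890,0.4579); ey = (-0.4579,0.8890)
P = B + 2.99·ex + 3.21·ey = (3.5525,6.0697)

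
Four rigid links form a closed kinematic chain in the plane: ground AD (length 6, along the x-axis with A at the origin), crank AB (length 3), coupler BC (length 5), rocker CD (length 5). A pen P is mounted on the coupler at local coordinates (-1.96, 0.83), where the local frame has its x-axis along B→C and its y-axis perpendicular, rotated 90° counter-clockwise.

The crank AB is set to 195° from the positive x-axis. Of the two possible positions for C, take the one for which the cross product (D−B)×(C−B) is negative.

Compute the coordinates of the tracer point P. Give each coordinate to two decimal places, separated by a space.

A=(0,0), D=(6.00,0)
B = A + 3.00·(cos195°, sin195°) = (-2.8978, -0.7765)
|BD| = 8.9316
circle(B,5.00) ∩ circle(D,5.00): a=4.4658, h=2.2487
  candidates: C₊=(1.3556,1.8520) cross=20.085; C₋=(1.7466,-2.6284) cross=-20.085
  mode - wants cross < 0 → take C=(1.7466,-2.6284) (cross=-20.085)
ex = (C−B)/|BC| = (0.9289,-0.3704); ey = (0.3704,0.9289)
P = B + -1.96·ex + 0.83·ey = (-4.4109,0.7205)

-4.41 0.72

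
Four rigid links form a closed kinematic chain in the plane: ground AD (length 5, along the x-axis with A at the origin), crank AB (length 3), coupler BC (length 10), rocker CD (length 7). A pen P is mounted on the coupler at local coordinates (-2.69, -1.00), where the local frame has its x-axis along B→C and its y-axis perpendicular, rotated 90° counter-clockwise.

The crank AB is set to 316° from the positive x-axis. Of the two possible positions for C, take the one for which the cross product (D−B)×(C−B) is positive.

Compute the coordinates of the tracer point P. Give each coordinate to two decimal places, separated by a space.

A=(0,0), D=(5.00,0)
B = A + 3.00·(cos316°, sin316°) = (2.1580, -2.0840)
|BD| = 3.5242
circle(B,10.00) ∩ circle(D,7.00): a=8.9978, h=4.3634
  candidates: C₊=(6.8339,6.7555) cross=15.377; C₋=(11.9943,-0.2820) cross=-15.377
  mode + wants cross > 0 → take C=(6.8339,6.7555) (cross=15.377)
ex = (C−B)/|BC| = (0.4676,0.8839); ey = (-0.8839,0.4676)
P = B + -2.69·ex + -1.00·ey = (1.7842,-4.9294)

1.78 -4.93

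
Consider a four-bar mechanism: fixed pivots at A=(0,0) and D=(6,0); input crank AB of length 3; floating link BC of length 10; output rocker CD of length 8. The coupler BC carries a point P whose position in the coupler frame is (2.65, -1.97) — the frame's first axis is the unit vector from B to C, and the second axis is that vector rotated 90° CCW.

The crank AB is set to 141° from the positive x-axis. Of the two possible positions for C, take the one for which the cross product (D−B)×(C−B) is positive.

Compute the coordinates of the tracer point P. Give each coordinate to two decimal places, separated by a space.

A=(0,0), D=(6.00,0)
B = A + 3.00·(cos141°, sin141°) = (-2.3314, 1.8880)
|BD| = 8.5427
circle(B,10.00) ∩ circle(D,8.00): a=6.3784, h=7.7017
  candidates: C₊=(5.5913,7.9896) cross=65.793; C₋=(2.1871,-7.0329) cross=-65.793
  mode + wants cross > 0 → take C=(5.5913,7.9896) (cross=65.793)
ex = (C−B)/|BC| = (0.7923,0.6102); ey = (-0.6102,0.7923)
P = B + 2.65·ex + -1.97·ey = (0.9701,1.9441)

0.97 1.94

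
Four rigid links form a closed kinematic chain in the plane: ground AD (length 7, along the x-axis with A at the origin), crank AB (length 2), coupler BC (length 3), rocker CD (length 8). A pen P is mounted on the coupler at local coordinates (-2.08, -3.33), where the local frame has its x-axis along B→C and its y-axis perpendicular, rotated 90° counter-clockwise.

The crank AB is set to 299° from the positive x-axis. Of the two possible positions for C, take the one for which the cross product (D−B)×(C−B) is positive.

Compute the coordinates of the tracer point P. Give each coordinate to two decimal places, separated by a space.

4.85 -1.16

A=(0,0), D=(7.00,0)
B = A + 2.00·(cos299°, sin299°) = (0.9696, -1.7492)
|BD| = 6.2790
circle(B,3.00) ∩ circle(D,8.00): a=-1.2402, h=2.7316
  candidates: C₊=(-0.9825,0.5287) cross=17.152; C₋=(0.5395,-4.7182) cross=-17.152
  mode + wants cross > 0 → take C=(-0.9825,0.5287) (cross=17.152)
ex = (C−B)/|BC| = (-0.6507,0.7593); ey = (-0.7593,-0.6507)
P = B + -2.08·ex + -3.33·ey = (4.8517,-1.1618)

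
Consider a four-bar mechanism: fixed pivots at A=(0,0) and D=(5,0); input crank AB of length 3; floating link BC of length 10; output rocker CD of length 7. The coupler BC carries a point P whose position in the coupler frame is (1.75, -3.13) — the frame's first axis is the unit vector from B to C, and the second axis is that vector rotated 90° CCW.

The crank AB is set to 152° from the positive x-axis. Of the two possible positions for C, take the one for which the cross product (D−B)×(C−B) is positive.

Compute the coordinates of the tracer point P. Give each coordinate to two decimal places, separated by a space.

A=(0,0), D=(5.00,0)
B = A + 3.00·(cos152°, sin152°) = (-2.6488, 1.4084)
|BD| = 7.7774
circle(B,10.00) ∩ circle(D,7.00): a=7.1674, h=6.9734
  candidates: C₊=(5.6629,6.9685) cross=54.235; C₋=(3.1373,-6.7476) cross=-54.235
  mode + wants cross > 0 → take C=(5.6629,6.9685) (cross=54.235)
ex = (C−B)/|BC| = (0.8312,0.5560); ey = (-0.5560,0.8312)
P = B + 1.75·ex + -3.13·ey = (0.5460,-0.2201)

0.55 -0.22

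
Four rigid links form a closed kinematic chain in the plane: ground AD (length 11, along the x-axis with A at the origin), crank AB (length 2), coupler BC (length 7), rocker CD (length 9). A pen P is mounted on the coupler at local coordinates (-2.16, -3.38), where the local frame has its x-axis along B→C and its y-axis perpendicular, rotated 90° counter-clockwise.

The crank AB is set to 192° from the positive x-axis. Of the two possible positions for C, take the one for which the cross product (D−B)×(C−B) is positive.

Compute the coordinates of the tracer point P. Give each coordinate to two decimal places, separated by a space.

A=(0,0), D=(11.00,0)
B = A + 2.00·(cos192°, sin192°) = (-1.9563, -0.4158)
|BD| = 12.9630
circle(B,7.00) ∩ circle(D,9.00): a=5.2472, h=4.6332
  candidates: C₊=(3.1396,4.3834) cross=60.061; C₋=(3.4368,-4.8784) cross=-60.061
  mode + wants cross > 0 → take C=(3.1396,4.3834) (cross=60.061)
ex = (C−B)/|BC| = (0.7280,0.6856); ey = (-0.6856,0.7280)
P = B + -2.16·ex + -3.38·ey = (-1.2114,-4.3573)

-1.21 -4.36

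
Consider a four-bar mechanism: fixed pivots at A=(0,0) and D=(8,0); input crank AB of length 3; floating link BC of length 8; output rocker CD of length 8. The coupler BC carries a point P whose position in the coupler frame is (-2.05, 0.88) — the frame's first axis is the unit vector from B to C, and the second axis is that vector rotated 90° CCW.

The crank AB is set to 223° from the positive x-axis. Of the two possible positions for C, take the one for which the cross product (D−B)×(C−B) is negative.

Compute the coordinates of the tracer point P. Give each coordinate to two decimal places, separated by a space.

-3.26 -0.09

A=(0,0), D=(8.00,0)
B = A + 3.00·(cos223°, sin223°) = (-2.1941, -2.0460)
|BD| = 10.3974
circle(B,8.00) ∩ circle(D,8.00): a=5.1987, h=6.0806
  candidates: C₊=(1.7064,4.9387) cross=63.222; C₋=(4.0995,-6.9847) cross=-63.222
  mode - wants cross < 0 → take C=(4.0995,-6.9847) (cross=-63.222)
ex = (C−B)/|BC| = (0.7867,-0.6173); ey = (0.6173,0.7867)
P = B + -2.05·ex + 0.88·ey = (-3.2635,-0.0882)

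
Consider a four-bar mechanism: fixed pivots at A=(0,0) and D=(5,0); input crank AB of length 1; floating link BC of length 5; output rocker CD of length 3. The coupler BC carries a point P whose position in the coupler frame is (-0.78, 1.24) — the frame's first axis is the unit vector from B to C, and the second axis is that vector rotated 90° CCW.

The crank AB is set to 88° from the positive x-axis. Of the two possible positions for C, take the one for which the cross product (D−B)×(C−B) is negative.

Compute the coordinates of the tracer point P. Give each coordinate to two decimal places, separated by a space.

A=(0,0), D=(5.00,0)
B = A + 1.00·(cos88°, sin88°) = (0.0349, 0.9994)
|BD| = 5.0647
circle(B,5.00) ∩ circle(D,3.00): a=4.1119, h=2.8447
  candidates: C₊=(4.6273,2.9768) cross=14.407; C₋=(3.5046,-2.6007) cross=-14.407
  mode - wants cross < 0 → take C=(3.5046,-2.6007) (cross=-14.407)
ex = (C−B)/|BC| = (0.6939,-0.7200); ey = (0.7200,0.6939)
P = B + -0.78·ex + 1.24·ey = (0.3865,2.4215)

0.39 2.42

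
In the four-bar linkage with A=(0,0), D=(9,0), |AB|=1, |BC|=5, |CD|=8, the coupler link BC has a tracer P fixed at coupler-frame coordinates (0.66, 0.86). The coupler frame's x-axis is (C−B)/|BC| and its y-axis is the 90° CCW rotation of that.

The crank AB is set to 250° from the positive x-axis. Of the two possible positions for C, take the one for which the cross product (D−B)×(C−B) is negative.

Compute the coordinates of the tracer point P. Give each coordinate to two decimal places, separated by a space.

0.74 -0.94

A=(0,0), D=(9.00,0)
B = A + 1.00·(cos250°, sin250°) = (-0.3420, -0.9397)
|BD| = 9.3892
circle(B,5.00) ∩ circle(D,8.00): a=2.6177, h=4.2600
  candidates: C₊=(1.8362,3.5609) cross=39.998; C₋=(2.6889,-4.9163) cross=-39.998
  mode - wants cross < 0 → take C=(2.6889,-4.9163) (cross=-39.998)
ex = (C−B)/|BC| = (0.6062,-0.7953); ey = (0.7953,0.6062)
P = B + 0.66·ex + 0.86·ey = (0.7420,-0.9433)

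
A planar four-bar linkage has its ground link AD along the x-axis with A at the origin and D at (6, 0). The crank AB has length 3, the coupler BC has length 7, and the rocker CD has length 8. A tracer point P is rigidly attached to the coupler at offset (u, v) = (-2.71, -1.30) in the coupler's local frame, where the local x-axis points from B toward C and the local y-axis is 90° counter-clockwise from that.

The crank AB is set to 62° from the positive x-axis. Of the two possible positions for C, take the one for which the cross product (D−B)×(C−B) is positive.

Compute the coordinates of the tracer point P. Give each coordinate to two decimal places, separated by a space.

0.65 -0.26

A=(0,0), D=(6.00,0)
B = A + 3.00·(cos62°, sin62°) = (1.4084, 2.6488)
|BD| = 5.3009
circle(B,7.00) ∩ circle(D,8.00): a=1.2356, h=6.8901
  candidates: C₊=(5.9216,7.9996) cross=36.523; C₋=(-0.9643,-3.9368) cross=-36.523
  mode + wants cross > 0 → take C=(5.9216,7.9996) (cross=36.523)
ex = (C−B)/|BC| = (0.6447,0.7644); ey = (-0.7644,0.6447)
P = B + -2.71·ex + -1.30·ey = (0.6549,-0.2608)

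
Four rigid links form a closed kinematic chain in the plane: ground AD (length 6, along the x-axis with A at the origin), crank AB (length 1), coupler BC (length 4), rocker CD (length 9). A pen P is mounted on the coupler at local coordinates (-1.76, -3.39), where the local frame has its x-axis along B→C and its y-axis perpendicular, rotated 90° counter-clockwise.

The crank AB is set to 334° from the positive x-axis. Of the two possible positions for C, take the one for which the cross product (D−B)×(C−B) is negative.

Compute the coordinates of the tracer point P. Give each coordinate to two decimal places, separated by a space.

A=(0,0), D=(6.00,0)
B = A + 1.00·(cos334°, sin334°) = (0.8988, -0.4384)
|BD| = 5.1200
circle(B,4.00) ∩ circle(D,9.00): a=-3.7876, h=1.2860
  candidates: C₊=(-2.9850,0.5186) cross=6.584; C₋=(-2.7648,-2.0439) cross=-6.584
  mode - wants cross < 0 → take C=(-2.7648,-2.0439) (cross=-6.584)
ex = (C−B)/|BC| = (-0.9159,-0.4014); ey = (0.4014,-0.9159)
P = B + -1.76·ex + -3.39·ey = (1.1501,3.3730)

1.15 3.37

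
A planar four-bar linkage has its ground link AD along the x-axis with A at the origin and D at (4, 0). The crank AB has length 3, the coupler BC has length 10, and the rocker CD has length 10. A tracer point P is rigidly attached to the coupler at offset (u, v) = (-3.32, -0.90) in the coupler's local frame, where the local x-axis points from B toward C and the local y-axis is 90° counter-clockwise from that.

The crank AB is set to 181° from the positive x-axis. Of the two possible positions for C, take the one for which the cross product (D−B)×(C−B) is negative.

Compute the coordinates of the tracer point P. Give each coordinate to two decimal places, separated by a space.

A=(0,0), D=(4.00,0)
B = A + 3.00·(cos181°, sin181°) = (-2.9995, -0.0524)
|BD| = 6.9997
circle(B,10.00) ∩ circle(D,10.00): a=3.4999, h=9.3675
  candidates: C₊=(0.4302,9.3411) cross=65.570; C₋=(0.5703,-9.3935) cross=-65.570
  mode - wants cross < 0 → take C=(0.5703,-9.3935) (cross=-65.570)
ex = (C−B)/|BC| = (0.3570,-0.9341); ey = (0.9341,0.3570)
P = B + -3.32·ex + -0.90·ey = (-5.0254,2.7276)

-5.03 2.73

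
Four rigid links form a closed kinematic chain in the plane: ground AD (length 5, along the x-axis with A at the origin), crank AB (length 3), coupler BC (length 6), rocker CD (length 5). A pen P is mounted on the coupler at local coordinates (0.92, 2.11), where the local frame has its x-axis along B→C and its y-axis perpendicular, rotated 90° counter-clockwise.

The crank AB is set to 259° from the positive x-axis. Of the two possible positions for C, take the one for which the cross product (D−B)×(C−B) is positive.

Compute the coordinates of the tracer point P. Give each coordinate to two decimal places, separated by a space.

A=(0,0), D=(5.00,0)
B = A + 3.00·(cos259°, sin259°) = (-0.5724, -2.9449)
|BD| = 6.3027
circle(B,6.00) ∩ circle(D,5.00): a=4.0240, h=4.4506
  candidates: C₊=(0.9058,2.8702) cross=28.051; C₋=(5.0648,-4.9996) cross=-28.051
  mode + wants cross > 0 → take C=(0.9058,2.8702) (cross=28.051)
ex = (C−B)/|BC| = (0.2464,0.9692); ey = (-0.9692,0.2464)
P = B + 0.92·ex + 2.11·ey = (-2.3907,-1.5334)

-2.39 -1.53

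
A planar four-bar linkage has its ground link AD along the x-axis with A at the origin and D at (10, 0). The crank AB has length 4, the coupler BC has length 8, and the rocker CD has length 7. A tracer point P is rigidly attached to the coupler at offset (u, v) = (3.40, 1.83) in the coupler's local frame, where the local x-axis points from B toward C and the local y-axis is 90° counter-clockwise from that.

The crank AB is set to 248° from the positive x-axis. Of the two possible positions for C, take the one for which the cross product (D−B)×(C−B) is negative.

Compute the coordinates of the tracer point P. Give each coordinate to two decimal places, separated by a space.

2.27 -2.87

A=(0,0), D=(10.00,0)
B = A + 4.00·(cos248°, sin248°) = (-1.4984, -3.7087)
|BD| = 12.0817
circle(B,8.00) ∩ circle(D,7.00): a=6.6616, h=4.4297
  candidates: C₊=(3.4818,2.5520) cross=53.519; C₋=(6.2014,-5.8797) cross=-53.519
  mode - wants cross < 0 → take C=(6.2014,-5.8797) (cross=-53.519)
ex = (C−B)/|BC| = (0.9625,-0.2714); ey = (0.2714,0.9625)
P = B + 3.40·ex + 1.83·ey = (2.2706,-2.8701)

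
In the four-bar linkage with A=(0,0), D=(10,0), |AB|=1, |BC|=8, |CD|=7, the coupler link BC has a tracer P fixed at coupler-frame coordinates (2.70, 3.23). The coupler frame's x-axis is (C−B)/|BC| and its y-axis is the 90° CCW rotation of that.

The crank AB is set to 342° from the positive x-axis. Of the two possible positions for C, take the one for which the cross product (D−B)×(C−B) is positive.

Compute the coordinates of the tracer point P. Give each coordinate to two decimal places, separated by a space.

0.22 3.84

A=(0,0), D=(10.00,0)
B = A + 1.00·(cos342°, sin342°) = (0.9511, -0.3090)
|BD| = 9.0542
circle(B,8.00) ∩ circle(D,7.00): a=5.3555, h=5.9430
  candidates: C₊=(6.1006,5.8133) cross=53.809; C₋=(6.5062,-6.0658) cross=-53.809
  mode + wants cross > 0 → take C=(6.1006,5.8133) (cross=53.809)
ex = (C−B)/|BC| = (0.6437,0.7653); ey = (-0.7653,0.6437)
P = B + 2.70·ex + 3.23·ey = (0.2171,3.8364)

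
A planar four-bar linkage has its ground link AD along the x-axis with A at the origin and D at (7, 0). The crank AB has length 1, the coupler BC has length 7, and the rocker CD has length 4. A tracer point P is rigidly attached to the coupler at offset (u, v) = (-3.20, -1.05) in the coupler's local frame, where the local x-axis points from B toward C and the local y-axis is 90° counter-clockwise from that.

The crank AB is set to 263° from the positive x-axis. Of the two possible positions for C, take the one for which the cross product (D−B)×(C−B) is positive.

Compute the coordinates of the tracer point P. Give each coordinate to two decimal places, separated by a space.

-1.87 -3.87

A=(0,0), D=(7.00,0)
B = A + 1.00·(cos263°, sin263°) = (-0.1219, -0.9925)
|BD| = 7.1907
circle(B,7.00) ∩ circle(D,4.00): a=5.8900, h=3.7826
  candidates: C₊=(5.1896,3.5669) cross=27.200; C₋=(6.2339,-3.9259) cross=-27.200
  mode + wants cross > 0 → take C=(5.1896,3.5669) (cross=27.200)
ex = (C−B)/|BC| = (0.7588,0.6513); ey = (-0.6513,0.7588)
P = B + -3.20·ex + -1.05·ey = (-1.8661,-3.8736)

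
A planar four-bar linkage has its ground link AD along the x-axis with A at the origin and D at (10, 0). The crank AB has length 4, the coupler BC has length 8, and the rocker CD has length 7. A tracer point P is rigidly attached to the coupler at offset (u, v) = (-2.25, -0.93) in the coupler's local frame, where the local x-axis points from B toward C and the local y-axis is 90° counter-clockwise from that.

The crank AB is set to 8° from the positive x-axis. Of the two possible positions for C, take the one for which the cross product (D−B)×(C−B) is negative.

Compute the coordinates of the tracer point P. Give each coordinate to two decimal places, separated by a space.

2.11 2.14

A=(0,0), D=(10.00,0)
B = A + 4.00·(cos8°, sin8°) = (3.9611, 0.5567)
|BD| = 6.0645
circle(B,8.00) ∩ circle(D,7.00): a=4.2690, h=6.7658
  candidates: C₊=(8.8331,6.9020) cross=41.031; C₋=(7.5909,-6.5724) cross=-41.031
  mode - wants cross < 0 → take C=(7.5909,-6.5724) (cross=-41.031)
ex = (C−B)/|BC| = (0.4537,-0.8911); ey = (0.8911,0.4537)
P = B + -2.25·ex + -0.93·ey = (2.1114,2.1398)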